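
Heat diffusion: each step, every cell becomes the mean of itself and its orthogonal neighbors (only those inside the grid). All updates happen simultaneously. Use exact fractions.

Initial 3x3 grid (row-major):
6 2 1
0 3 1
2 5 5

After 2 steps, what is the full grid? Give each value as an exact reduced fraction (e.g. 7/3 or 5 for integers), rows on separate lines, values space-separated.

After step 1:
  8/3 3 4/3
  11/4 11/5 5/2
  7/3 15/4 11/3
After step 2:
  101/36 23/10 41/18
  199/80 71/25 97/40
  53/18 239/80 119/36

Answer: 101/36 23/10 41/18
199/80 71/25 97/40
53/18 239/80 119/36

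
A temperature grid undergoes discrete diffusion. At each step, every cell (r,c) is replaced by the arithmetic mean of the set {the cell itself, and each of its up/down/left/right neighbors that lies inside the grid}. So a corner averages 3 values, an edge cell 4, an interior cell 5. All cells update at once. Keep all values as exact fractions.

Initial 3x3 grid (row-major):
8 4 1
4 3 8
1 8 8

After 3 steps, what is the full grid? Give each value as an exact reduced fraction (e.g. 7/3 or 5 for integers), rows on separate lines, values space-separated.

After step 1:
  16/3 4 13/3
  4 27/5 5
  13/3 5 8
After step 2:
  40/9 143/30 40/9
  143/30 117/25 341/60
  40/9 341/60 6
After step 3:
  629/135 8251/1800 2681/540
  8251/1800 1279/250 18727/3600
  2681/540 18727/3600 521/90

Answer: 629/135 8251/1800 2681/540
8251/1800 1279/250 18727/3600
2681/540 18727/3600 521/90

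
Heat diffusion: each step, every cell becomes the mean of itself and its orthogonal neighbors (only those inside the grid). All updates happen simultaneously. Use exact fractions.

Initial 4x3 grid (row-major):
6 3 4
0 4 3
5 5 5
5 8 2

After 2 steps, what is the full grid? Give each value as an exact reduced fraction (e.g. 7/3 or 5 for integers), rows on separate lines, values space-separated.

Answer: 11/3 163/48 139/36
27/8 102/25 169/48
189/40 209/50 363/80
59/12 107/20 55/12

Derivation:
After step 1:
  3 17/4 10/3
  15/4 3 4
  15/4 27/5 15/4
  6 5 5
After step 2:
  11/3 163/48 139/36
  27/8 102/25 169/48
  189/40 209/50 363/80
  59/12 107/20 55/12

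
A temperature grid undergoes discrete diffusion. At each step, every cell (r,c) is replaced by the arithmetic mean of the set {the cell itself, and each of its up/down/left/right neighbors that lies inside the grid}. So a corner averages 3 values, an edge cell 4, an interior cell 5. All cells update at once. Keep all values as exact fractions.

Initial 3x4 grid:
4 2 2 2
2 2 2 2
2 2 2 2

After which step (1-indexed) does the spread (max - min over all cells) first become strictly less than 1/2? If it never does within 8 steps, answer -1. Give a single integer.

Step 1: max=8/3, min=2, spread=2/3
Step 2: max=23/9, min=2, spread=5/9
Step 3: max=257/108, min=2, spread=41/108
  -> spread < 1/2 first at step 3
Step 4: max=30137/12960, min=2, spread=4217/12960
Step 5: max=1764349/777600, min=7279/3600, spread=38417/155520
Step 6: max=104512211/46656000, min=146597/72000, spread=1903471/9331200
Step 7: max=6199709089/2799360000, min=4435759/2160000, spread=18038617/111974400
Step 8: max=369191382851/167961600000, min=401726759/194400000, spread=883978523/6718464000

Answer: 3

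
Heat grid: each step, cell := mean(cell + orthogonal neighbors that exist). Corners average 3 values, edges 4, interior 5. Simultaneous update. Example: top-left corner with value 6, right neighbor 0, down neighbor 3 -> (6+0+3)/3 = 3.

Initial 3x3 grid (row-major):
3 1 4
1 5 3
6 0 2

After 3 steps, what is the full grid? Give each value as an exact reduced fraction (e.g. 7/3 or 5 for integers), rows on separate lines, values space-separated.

Answer: 139/54 8333/2880 1151/432
927/320 3061/1200 4159/1440
283/108 2731/960 1091/432

Derivation:
After step 1:
  5/3 13/4 8/3
  15/4 2 7/2
  7/3 13/4 5/3
After step 2:
  26/9 115/48 113/36
  39/16 63/20 59/24
  28/9 37/16 101/36
After step 3:
  139/54 8333/2880 1151/432
  927/320 3061/1200 4159/1440
  283/108 2731/960 1091/432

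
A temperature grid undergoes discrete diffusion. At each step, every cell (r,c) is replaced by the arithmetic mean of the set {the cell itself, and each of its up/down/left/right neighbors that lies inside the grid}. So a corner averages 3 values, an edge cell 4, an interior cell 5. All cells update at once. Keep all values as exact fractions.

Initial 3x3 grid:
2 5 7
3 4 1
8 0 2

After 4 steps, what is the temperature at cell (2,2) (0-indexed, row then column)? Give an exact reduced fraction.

Step 1: cell (2,2) = 1
Step 2: cell (2,2) = 8/3
Step 3: cell (2,2) = 493/180
Step 4: cell (2,2) = 16693/5400
Full grid after step 4:
  490057/129600 1558547/432000 58079/16200
  1012573/288000 1254703/360000 1392547/432000
  443657/129600 1354547/432000 16693/5400

Answer: 16693/5400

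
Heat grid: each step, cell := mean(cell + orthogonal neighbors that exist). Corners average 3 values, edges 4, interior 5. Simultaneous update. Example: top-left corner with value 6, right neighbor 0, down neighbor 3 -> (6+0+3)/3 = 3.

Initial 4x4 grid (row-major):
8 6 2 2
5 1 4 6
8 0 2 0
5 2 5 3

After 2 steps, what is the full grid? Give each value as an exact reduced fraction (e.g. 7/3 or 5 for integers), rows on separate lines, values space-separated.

After step 1:
  19/3 17/4 7/2 10/3
  11/2 16/5 3 3
  9/2 13/5 11/5 11/4
  5 3 3 8/3
After step 2:
  193/36 1037/240 169/48 59/18
  293/60 371/100 149/50 145/48
  22/5 31/10 271/100 637/240
  25/6 17/5 163/60 101/36

Answer: 193/36 1037/240 169/48 59/18
293/60 371/100 149/50 145/48
22/5 31/10 271/100 637/240
25/6 17/5 163/60 101/36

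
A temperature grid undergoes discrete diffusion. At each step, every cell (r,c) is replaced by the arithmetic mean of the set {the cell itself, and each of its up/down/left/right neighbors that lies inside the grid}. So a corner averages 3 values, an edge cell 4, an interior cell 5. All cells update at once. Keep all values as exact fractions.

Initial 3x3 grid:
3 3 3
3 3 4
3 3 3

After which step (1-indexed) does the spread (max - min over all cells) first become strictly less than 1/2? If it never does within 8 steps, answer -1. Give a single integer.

Step 1: max=10/3, min=3, spread=1/3
  -> spread < 1/2 first at step 1
Step 2: max=787/240, min=3, spread=67/240
Step 3: max=6917/2160, min=607/200, spread=1807/10800
Step 4: max=2749963/864000, min=16561/5400, spread=33401/288000
Step 5: max=24557933/7776000, min=1663391/540000, spread=3025513/38880000
Step 6: max=9796126867/3110400000, min=89155949/28800000, spread=53531/995328
Step 7: max=585904925849/186624000000, min=24119116051/7776000000, spread=450953/11943936
Step 8: max=35101223560603/11197440000000, min=2900368610519/933120000000, spread=3799043/143327232

Answer: 1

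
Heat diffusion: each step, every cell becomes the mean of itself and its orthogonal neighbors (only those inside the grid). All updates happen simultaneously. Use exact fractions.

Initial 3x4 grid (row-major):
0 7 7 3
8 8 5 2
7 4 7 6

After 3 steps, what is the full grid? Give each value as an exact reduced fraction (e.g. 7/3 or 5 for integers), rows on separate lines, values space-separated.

Answer: 1351/240 3331/600 1037/200 24/5
84499/14400 34901/6000 2703/500 2921/600
13139/2160 21661/3600 6647/1200 457/90

Derivation:
After step 1:
  5 11/2 11/2 4
  23/4 32/5 29/5 4
  19/3 13/2 11/2 5
After step 2:
  65/12 28/5 26/5 9/2
  1409/240 599/100 136/25 47/10
  223/36 371/60 57/10 29/6
After step 3:
  1351/240 3331/600 1037/200 24/5
  84499/14400 34901/6000 2703/500 2921/600
  13139/2160 21661/3600 6647/1200 457/90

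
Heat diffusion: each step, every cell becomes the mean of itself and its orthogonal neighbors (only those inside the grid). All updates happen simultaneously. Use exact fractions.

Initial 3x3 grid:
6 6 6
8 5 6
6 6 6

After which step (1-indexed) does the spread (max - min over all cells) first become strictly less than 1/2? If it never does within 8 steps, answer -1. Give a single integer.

Answer: 3

Derivation:
Step 1: max=20/3, min=23/4, spread=11/12
Step 2: max=1547/240, min=35/6, spread=49/80
Step 3: max=847/135, min=28313/4800, spread=16223/43200
  -> spread < 1/2 first at step 3
Step 4: max=5376683/864000, min=129079/21600, spread=213523/864000
Step 5: max=1498979/243000, min=103765417/17280000, spread=25457807/155520000
Step 6: max=19127064347/3110400000, min=156518837/25920000, spread=344803907/3110400000
Step 7: max=10719525697/1749600000, min=125474400851/20736000000, spread=42439400063/559872000000
Step 8: max=68510651094923/11197440000000, min=22639016875391/3732480000000, spread=3799043/71663616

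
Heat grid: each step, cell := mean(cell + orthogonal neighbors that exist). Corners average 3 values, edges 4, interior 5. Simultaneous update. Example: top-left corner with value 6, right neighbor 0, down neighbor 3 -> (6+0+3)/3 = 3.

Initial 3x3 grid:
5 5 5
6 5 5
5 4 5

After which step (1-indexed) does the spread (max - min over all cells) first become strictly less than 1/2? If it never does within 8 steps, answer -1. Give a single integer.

Answer: 2

Derivation:
Step 1: max=16/3, min=14/3, spread=2/3
Step 2: max=187/36, min=173/36, spread=7/18
  -> spread < 1/2 first at step 2
Step 3: max=2221/432, min=2099/432, spread=61/216
Step 4: max=26431/5184, min=25409/5184, spread=511/2592
Step 5: max=315349/62208, min=306731/62208, spread=4309/31104
Step 6: max=3768775/746496, min=3696185/746496, spread=36295/373248
Step 7: max=45095533/8957952, min=44483987/8957952, spread=305773/4478976
Step 8: max=540053071/107495424, min=534901169/107495424, spread=2575951/53747712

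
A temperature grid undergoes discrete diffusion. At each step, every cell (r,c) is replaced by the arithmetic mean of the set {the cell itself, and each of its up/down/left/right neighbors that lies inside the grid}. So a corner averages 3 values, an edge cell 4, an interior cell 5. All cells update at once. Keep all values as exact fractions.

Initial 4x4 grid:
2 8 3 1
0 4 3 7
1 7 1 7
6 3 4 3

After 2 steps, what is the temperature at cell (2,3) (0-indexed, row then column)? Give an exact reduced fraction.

Answer: 271/60

Derivation:
Step 1: cell (2,3) = 9/2
Step 2: cell (2,3) = 271/60
Full grid after step 2:
  28/9 59/15 229/60 143/36
  779/240 86/25 413/100 61/15
  707/240 41/10 369/100 271/60
  71/18 857/240 1009/240 143/36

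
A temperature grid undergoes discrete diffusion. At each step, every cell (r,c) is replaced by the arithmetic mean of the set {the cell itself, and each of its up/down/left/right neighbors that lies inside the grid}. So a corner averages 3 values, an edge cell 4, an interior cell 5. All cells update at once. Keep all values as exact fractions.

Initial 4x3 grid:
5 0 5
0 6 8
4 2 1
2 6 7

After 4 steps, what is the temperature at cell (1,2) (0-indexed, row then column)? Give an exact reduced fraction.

Step 1: cell (1,2) = 5
Step 2: cell (1,2) = 511/120
Step 3: cell (1,2) = 1543/360
Step 4: cell (1,2) = 43261/10800
Full grid after step 4:
  8659/2592 25709/7200 2591/648
  141569/43200 2997/800 43261/10800
  5643/1600 10831/2880 11321/2700
  2077/576 685079/172800 21563/5184

Answer: 43261/10800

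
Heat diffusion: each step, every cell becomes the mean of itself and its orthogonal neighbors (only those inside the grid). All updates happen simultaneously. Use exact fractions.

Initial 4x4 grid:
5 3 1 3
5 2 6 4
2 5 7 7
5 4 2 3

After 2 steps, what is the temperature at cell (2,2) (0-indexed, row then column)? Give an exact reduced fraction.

Answer: 453/100

Derivation:
Step 1: cell (2,2) = 27/5
Step 2: cell (2,2) = 453/100
Full grid after step 2:
  127/36 109/30 19/6 131/36
  977/240 369/100 437/100 203/48
  185/48 437/100 453/100 393/80
  143/36 47/12 87/20 53/12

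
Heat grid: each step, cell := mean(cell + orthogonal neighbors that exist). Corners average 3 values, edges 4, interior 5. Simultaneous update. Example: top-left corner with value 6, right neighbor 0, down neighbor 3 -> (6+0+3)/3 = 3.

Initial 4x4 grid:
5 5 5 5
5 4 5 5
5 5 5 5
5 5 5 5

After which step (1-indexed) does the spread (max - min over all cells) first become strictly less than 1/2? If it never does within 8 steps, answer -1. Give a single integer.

Step 1: max=5, min=19/4, spread=1/4
  -> spread < 1/2 first at step 1
Step 2: max=5, min=239/50, spread=11/50
Step 3: max=5, min=11633/2400, spread=367/2400
Step 4: max=2987/600, min=52429/10800, spread=1337/10800
Step 5: max=89531/18000, min=1578331/324000, spread=33227/324000
Step 6: max=535951/108000, min=47385673/9720000, spread=849917/9720000
Step 7: max=8031467/1620000, min=1424285653/291600000, spread=21378407/291600000
Step 8: max=2406311657/486000000, min=42773537629/8748000000, spread=540072197/8748000000

Answer: 1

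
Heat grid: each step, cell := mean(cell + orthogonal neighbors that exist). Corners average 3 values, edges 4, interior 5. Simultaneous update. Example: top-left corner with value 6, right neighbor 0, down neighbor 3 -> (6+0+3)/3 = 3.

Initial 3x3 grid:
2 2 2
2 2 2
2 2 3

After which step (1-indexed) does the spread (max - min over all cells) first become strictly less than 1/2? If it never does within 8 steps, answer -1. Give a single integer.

Answer: 1

Derivation:
Step 1: max=7/3, min=2, spread=1/3
  -> spread < 1/2 first at step 1
Step 2: max=41/18, min=2, spread=5/18
Step 3: max=473/216, min=2, spread=41/216
Step 4: max=28051/12960, min=731/360, spread=347/2592
Step 5: max=1662137/777600, min=7357/3600, spread=2921/31104
Step 6: max=99140539/46656000, min=889483/432000, spread=24611/373248
Step 7: max=5917442033/2799360000, min=20096741/9720000, spread=207329/4478976
Step 8: max=353953152451/167961600000, min=1075601599/518400000, spread=1746635/53747712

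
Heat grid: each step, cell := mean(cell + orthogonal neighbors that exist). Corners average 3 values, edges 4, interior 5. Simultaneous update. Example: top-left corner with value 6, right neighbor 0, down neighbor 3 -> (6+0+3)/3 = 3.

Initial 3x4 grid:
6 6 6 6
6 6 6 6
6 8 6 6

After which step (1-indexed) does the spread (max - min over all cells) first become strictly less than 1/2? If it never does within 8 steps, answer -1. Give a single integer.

Answer: 3

Derivation:
Step 1: max=20/3, min=6, spread=2/3
Step 2: max=391/60, min=6, spread=31/60
Step 3: max=3451/540, min=6, spread=211/540
  -> spread < 1/2 first at step 3
Step 4: max=340897/54000, min=5447/900, spread=14077/54000
Step 5: max=3056407/486000, min=327683/54000, spread=5363/24300
Step 6: max=91220809/14580000, min=182869/30000, spread=93859/583200
Step 7: max=5459074481/874800000, min=296936467/48600000, spread=4568723/34992000
Step 8: max=326708435629/52488000000, min=8929618889/1458000000, spread=8387449/83980800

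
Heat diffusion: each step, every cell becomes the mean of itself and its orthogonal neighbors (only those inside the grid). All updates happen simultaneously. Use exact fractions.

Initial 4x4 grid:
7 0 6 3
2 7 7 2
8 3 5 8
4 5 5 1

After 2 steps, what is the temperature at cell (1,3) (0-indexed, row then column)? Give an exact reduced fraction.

Answer: 271/60

Derivation:
Step 1: cell (1,3) = 5
Step 2: cell (1,3) = 271/60
Full grid after step 2:
  14/3 79/20 271/60 38/9
  341/80 129/25 119/25 271/60
  1291/240 47/10 123/25 289/60
  85/18 1171/240 1111/240 38/9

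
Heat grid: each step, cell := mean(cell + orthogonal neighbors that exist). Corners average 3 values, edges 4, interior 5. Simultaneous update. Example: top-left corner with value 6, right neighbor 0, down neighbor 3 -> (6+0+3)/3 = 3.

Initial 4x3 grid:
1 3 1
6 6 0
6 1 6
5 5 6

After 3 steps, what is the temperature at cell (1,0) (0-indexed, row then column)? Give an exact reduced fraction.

Answer: 1163/288

Derivation:
Step 1: cell (1,0) = 19/4
Step 2: cell (1,0) = 947/240
Step 3: cell (1,0) = 1163/288
Full grid after step 3:
  919/270 8971/2880 5657/2160
  1163/288 2053/600 475/144
  1259/288 437/100 277/72
  5239/1080 4343/960 9823/2160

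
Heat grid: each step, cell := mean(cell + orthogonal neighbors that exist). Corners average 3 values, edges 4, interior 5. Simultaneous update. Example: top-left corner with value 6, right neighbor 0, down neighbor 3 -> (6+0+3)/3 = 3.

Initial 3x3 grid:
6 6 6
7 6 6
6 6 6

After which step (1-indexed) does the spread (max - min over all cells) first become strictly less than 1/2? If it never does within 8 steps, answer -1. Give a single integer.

Answer: 1

Derivation:
Step 1: max=19/3, min=6, spread=1/3
  -> spread < 1/2 first at step 1
Step 2: max=1507/240, min=6, spread=67/240
Step 3: max=13397/2160, min=1207/200, spread=1807/10800
Step 4: max=5341963/864000, min=32761/5400, spread=33401/288000
Step 5: max=47885933/7776000, min=3283391/540000, spread=3025513/38880000
Step 6: max=19127326867/3110400000, min=175555949/28800000, spread=53531/995328
Step 7: max=1145776925849/186624000000, min=47447116051/7776000000, spread=450953/11943936
Step 8: max=68693543560603/11197440000000, min=5699728610519/933120000000, spread=3799043/143327232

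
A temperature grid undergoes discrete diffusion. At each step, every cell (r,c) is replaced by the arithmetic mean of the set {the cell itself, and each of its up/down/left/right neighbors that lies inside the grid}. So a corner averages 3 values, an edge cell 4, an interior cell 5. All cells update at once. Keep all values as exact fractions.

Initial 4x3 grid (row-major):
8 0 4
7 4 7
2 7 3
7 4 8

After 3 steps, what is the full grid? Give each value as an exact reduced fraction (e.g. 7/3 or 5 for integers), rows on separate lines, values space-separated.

After step 1:
  5 4 11/3
  21/4 5 9/2
  23/4 4 25/4
  13/3 13/2 5
After step 2:
  19/4 53/12 73/18
  21/4 91/20 233/48
  29/6 11/2 79/16
  199/36 119/24 71/12
After step 3:
  173/36 3199/720 1919/432
  1163/240 5897/1200 6623/1440
  95/18 5947/1200 509/96
  1103/216 1577/288 253/48

Answer: 173/36 3199/720 1919/432
1163/240 5897/1200 6623/1440
95/18 5947/1200 509/96
1103/216 1577/288 253/48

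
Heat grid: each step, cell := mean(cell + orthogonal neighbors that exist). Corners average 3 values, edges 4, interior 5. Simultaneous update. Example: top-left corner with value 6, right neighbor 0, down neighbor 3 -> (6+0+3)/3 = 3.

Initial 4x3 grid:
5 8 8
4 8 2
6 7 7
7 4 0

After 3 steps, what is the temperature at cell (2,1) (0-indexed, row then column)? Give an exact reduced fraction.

Step 1: cell (2,1) = 32/5
Step 2: cell (2,1) = 267/50
Step 3: cell (2,1) = 16633/3000
Full grid after step 3:
  3277/540 90689/14400 2183/360
  43687/7200 34951/6000 14029/2400
  40477/7200 16633/3000 35977/7200
  11809/2160 35717/7200 10219/2160

Answer: 16633/3000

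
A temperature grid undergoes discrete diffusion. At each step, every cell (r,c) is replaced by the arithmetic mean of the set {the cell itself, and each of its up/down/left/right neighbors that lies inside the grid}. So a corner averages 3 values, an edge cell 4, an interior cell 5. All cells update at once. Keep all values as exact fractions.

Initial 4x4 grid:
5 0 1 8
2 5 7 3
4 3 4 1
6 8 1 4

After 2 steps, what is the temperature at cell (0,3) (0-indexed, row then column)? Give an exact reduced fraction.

Step 1: cell (0,3) = 4
Step 2: cell (0,3) = 17/4
Full grid after step 2:
  109/36 749/240 59/16 17/4
  809/240 379/100 387/100 63/16
  371/80 393/100 77/20 259/80
  19/4 391/80 279/80 37/12

Answer: 17/4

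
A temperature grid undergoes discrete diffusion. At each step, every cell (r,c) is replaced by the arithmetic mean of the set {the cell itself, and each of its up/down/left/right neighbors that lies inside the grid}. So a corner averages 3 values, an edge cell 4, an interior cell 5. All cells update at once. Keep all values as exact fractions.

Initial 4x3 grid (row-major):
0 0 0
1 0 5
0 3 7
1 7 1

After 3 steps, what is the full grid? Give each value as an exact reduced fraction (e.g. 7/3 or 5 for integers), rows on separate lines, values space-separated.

After step 1:
  1/3 0 5/3
  1/4 9/5 3
  5/4 17/5 4
  8/3 3 5
After step 2:
  7/36 19/20 14/9
  109/120 169/100 157/60
  227/120 269/100 77/20
  83/36 211/60 4
After step 3:
  739/1080 439/400 461/270
  527/450 1771/1000 8741/3600
  877/450 8183/3000 3947/1200
  2777/1080 11261/3600 341/90

Answer: 739/1080 439/400 461/270
527/450 1771/1000 8741/3600
877/450 8183/3000 3947/1200
2777/1080 11261/3600 341/90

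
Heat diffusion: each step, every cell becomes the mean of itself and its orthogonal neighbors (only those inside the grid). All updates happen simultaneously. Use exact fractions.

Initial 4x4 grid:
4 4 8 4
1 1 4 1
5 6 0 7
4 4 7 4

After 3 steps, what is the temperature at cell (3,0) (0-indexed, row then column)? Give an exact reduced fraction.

Answer: 8807/2160

Derivation:
Step 1: cell (3,0) = 13/3
Step 2: cell (3,0) = 163/36
Step 3: cell (3,0) = 8807/2160
Full grid after step 3:
  313/90 8719/2400 29453/7200 8693/2160
  8029/2400 1839/500 22007/6000 14749/3600
  27767/7200 22253/6000 524/125 4723/1200
  8807/2160 15931/3600 5053/1200 91/20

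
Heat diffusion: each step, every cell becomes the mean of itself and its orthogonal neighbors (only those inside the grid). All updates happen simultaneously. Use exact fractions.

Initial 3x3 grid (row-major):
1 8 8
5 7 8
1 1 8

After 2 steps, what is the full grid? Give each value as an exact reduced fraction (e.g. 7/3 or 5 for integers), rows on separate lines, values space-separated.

After step 1:
  14/3 6 8
  7/2 29/5 31/4
  7/3 17/4 17/3
After step 2:
  85/18 367/60 29/4
  163/40 273/50 1633/240
  121/36 361/80 53/9

Answer: 85/18 367/60 29/4
163/40 273/50 1633/240
121/36 361/80 53/9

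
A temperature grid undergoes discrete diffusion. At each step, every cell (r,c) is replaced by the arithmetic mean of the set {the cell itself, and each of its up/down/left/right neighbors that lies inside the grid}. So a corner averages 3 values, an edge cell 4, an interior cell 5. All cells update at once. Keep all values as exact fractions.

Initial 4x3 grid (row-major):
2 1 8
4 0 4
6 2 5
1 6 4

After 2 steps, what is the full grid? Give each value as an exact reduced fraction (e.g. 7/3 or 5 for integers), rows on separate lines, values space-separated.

After step 1:
  7/3 11/4 13/3
  3 11/5 17/4
  13/4 19/5 15/4
  13/3 13/4 5
After step 2:
  97/36 697/240 34/9
  647/240 16/5 109/30
  863/240 13/4 21/5
  65/18 983/240 4

Answer: 97/36 697/240 34/9
647/240 16/5 109/30
863/240 13/4 21/5
65/18 983/240 4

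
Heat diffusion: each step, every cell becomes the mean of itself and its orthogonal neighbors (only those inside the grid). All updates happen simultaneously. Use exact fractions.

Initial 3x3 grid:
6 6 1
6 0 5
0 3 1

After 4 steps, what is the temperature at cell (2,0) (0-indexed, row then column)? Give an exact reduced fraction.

Answer: 6251/2160

Derivation:
Step 1: cell (2,0) = 3
Step 2: cell (2,0) = 7/3
Step 3: cell (2,0) = 109/36
Step 4: cell (2,0) = 6251/2160
Full grid after step 4:
  31349/8640 208813/57600 129/40
  24811/7200 18239/6000 175163/57600
  6251/2160 13699/4800 22159/8640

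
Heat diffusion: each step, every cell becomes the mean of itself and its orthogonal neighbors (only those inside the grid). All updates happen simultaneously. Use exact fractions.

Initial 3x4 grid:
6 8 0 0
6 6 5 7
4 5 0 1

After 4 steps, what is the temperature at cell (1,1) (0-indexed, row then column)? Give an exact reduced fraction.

Step 1: cell (1,1) = 6
Step 2: cell (1,1) = 477/100
Step 3: cell (1,1) = 28723/6000
Step 4: cell (1,1) = 205039/45000
Full grid after step 4:
  10568/2025 1029097/216000 836357/216000 439117/129600
  2224679/432000 205039/45000 152043/40000 932741/288000
  104417/21600 158287/36000 391241/108000 419567/129600

Answer: 205039/45000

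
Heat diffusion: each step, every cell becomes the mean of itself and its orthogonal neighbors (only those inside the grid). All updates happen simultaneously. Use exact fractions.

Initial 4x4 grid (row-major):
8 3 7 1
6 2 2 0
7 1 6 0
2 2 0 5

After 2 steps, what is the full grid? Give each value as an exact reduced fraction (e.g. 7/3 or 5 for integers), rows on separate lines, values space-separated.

After step 1:
  17/3 5 13/4 8/3
  23/4 14/5 17/5 3/4
  4 18/5 9/5 11/4
  11/3 5/4 13/4 5/3
After step 2:
  197/36 1003/240 859/240 20/9
  1093/240 411/100 12/5 287/120
  1021/240 269/100 74/25 209/120
  107/36 353/120 239/120 23/9

Answer: 197/36 1003/240 859/240 20/9
1093/240 411/100 12/5 287/120
1021/240 269/100 74/25 209/120
107/36 353/120 239/120 23/9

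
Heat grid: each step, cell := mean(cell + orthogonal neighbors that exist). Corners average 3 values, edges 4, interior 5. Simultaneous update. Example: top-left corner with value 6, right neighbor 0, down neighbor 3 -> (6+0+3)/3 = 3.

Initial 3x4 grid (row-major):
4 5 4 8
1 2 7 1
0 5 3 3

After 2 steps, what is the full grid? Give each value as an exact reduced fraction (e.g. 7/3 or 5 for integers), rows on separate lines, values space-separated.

After step 1:
  10/3 15/4 6 13/3
  7/4 4 17/5 19/4
  2 5/2 9/2 7/3
After step 2:
  53/18 205/48 1049/240 181/36
  133/48 77/25 453/100 889/240
  25/12 13/4 191/60 139/36

Answer: 53/18 205/48 1049/240 181/36
133/48 77/25 453/100 889/240
25/12 13/4 191/60 139/36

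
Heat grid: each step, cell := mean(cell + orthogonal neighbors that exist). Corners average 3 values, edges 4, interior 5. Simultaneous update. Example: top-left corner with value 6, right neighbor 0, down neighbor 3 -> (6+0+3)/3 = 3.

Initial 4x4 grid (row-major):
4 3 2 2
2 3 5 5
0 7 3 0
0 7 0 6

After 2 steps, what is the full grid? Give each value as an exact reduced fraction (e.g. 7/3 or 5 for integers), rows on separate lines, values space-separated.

Answer: 11/4 13/4 63/20 3
23/8 337/100 83/25 131/40
65/24 67/20 181/50 23/8
97/36 83/24 25/8 19/6

Derivation:
After step 1:
  3 3 3 3
  9/4 4 18/5 3
  9/4 4 3 7/2
  7/3 7/2 4 2
After step 2:
  11/4 13/4 63/20 3
  23/8 337/100 83/25 131/40
  65/24 67/20 181/50 23/8
  97/36 83/24 25/8 19/6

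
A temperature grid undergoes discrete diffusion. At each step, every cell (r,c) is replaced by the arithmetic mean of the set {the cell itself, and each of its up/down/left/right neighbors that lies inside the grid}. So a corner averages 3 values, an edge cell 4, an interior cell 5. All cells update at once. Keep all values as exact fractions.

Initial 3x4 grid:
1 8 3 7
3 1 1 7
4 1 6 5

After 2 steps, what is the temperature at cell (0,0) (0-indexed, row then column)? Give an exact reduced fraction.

Answer: 19/6

Derivation:
Step 1: cell (0,0) = 4
Step 2: cell (0,0) = 19/6
Full grid after step 2:
  19/6 37/10 259/60 185/36
  703/240 149/50 97/25 76/15
  95/36 703/240 317/80 19/4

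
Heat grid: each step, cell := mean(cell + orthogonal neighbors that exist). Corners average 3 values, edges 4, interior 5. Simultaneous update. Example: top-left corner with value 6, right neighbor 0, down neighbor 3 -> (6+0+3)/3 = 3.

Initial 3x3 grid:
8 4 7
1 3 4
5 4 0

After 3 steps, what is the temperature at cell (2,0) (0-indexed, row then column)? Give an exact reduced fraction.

Step 1: cell (2,0) = 10/3
Step 2: cell (2,0) = 127/36
Step 3: cell (2,0) = 7457/2160
Full grid after step 3:
  9347/2160 31967/7200 383/90
  57209/14400 22583/6000 27367/7200
  7457/2160 4057/1200 3491/1080

Answer: 7457/2160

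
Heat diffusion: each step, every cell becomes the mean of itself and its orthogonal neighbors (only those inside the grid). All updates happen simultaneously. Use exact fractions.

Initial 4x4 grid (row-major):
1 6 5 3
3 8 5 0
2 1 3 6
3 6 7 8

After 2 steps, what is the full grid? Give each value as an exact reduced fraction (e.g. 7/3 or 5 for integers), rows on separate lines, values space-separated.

After step 1:
  10/3 5 19/4 8/3
  7/2 23/5 21/5 7/2
  9/4 4 22/5 17/4
  11/3 17/4 6 7
After step 2:
  71/18 1061/240 997/240 131/36
  821/240 213/50 429/100 877/240
  161/48 39/10 457/100 383/80
  61/18 215/48 433/80 23/4

Answer: 71/18 1061/240 997/240 131/36
821/240 213/50 429/100 877/240
161/48 39/10 457/100 383/80
61/18 215/48 433/80 23/4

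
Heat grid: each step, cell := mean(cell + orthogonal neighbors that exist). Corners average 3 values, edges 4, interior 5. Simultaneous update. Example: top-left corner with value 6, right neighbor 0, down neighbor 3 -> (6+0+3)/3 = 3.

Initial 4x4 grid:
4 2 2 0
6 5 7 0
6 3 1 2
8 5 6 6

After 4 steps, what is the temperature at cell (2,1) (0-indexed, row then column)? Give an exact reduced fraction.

Step 1: cell (2,1) = 4
Step 2: cell (2,1) = 473/100
Step 3: cell (2,1) = 6803/1500
Step 4: cell (2,1) = 205253/45000
Full grid after step 4:
  22333/5400 4142/1125 38953/13500 81407/32400
  9083/2000 2981/750 296411/90000 295169/108000
  266927/54000 205253/45000 339629/90000 365213/108000
  42403/8100 260387/54000 230719/54000 121949/32400

Answer: 205253/45000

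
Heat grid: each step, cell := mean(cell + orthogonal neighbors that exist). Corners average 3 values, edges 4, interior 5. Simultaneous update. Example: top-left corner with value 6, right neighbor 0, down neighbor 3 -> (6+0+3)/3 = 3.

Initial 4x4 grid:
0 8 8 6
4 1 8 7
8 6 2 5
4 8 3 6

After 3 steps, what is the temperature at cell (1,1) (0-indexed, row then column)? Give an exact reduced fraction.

Answer: 5103/1000

Derivation:
Step 1: cell (1,1) = 27/5
Step 2: cell (1,1) = 231/50
Step 3: cell (1,1) = 5103/1000
Full grid after step 3:
  1639/360 11837/2400 4831/800 1513/240
  3619/800 5103/1000 2189/400 3607/600
  37147/7200 30337/6000 15677/3000 1883/360
  2351/432 19151/3600 3607/720 5369/1080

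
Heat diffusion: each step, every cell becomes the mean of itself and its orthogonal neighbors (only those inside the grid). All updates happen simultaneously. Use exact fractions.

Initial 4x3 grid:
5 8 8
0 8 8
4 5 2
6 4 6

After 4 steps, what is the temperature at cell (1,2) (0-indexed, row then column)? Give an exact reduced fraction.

Answer: 425651/72000

Derivation:
Step 1: cell (1,2) = 13/2
Step 2: cell (1,2) = 511/80
Step 3: cell (1,2) = 4881/800
Step 4: cell (1,2) = 425651/72000
Full grid after step 4:
  711763/129600 5132267/864000 272171/43200
  276707/54000 1994083/360000 425651/72000
  256027/54000 1809683/360000 42379/8000
  597083/129600 4107487/864000 214511/43200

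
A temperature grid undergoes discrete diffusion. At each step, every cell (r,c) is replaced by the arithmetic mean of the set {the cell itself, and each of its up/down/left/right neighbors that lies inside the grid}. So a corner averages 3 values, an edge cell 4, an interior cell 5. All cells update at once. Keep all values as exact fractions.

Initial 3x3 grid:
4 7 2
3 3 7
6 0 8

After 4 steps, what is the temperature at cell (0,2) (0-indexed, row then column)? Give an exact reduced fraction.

Step 1: cell (0,2) = 16/3
Step 2: cell (0,2) = 43/9
Step 3: cell (0,2) = 127/27
Step 4: cell (0,2) = 5959/1296
Full grid after step 4:
  685/162 53/12 5959/1296
  7115/1728 277/64 3935/864
  6997/1728 3259/768 7721/1728

Answer: 5959/1296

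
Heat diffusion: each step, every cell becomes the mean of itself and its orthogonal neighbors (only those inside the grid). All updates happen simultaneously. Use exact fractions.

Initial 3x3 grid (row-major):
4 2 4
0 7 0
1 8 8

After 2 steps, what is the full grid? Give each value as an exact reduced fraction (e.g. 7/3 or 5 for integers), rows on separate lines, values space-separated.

After step 1:
  2 17/4 2
  3 17/5 19/4
  3 6 16/3
After step 2:
  37/12 233/80 11/3
  57/20 107/25 929/240
  4 133/30 193/36

Answer: 37/12 233/80 11/3
57/20 107/25 929/240
4 133/30 193/36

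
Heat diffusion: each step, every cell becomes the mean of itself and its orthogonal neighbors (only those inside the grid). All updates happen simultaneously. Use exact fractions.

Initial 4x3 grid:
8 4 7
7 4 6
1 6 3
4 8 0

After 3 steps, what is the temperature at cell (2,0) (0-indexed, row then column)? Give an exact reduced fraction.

Step 1: cell (2,0) = 9/2
Step 2: cell (2,0) = 547/120
Step 3: cell (2,0) = 16939/3600
Full grid after step 3:
  12089/2160 26477/4800 5837/1080
  4651/900 2567/500 35533/7200
  16939/3600 9043/2000 31753/7200
  2381/540 10291/2400 8929/2160

Answer: 16939/3600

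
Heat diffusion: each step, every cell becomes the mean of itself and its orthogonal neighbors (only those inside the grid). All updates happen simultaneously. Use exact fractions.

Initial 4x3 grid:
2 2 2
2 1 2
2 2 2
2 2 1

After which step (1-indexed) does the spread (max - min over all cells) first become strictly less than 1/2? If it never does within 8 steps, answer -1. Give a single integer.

Step 1: max=2, min=5/3, spread=1/3
  -> spread < 1/2 first at step 1
Step 2: max=23/12, min=31/18, spread=7/36
Step 3: max=4507/2400, min=3793/2160, spread=2633/21600
Step 4: max=133739/72000, min=192521/108000, spread=647/8640
Step 5: max=4797461/2592000, min=13937383/7776000, spread=455/7776
Step 6: max=286700899/155520000, min=841495397/466560000, spread=186073/4665600
Step 7: max=17180981441/9331200000, min=50626362823/27993600000, spread=1833163/55987200
Step 8: max=1028753390419/559872000000, min=3045856966757/1679616000000, spread=80806409/3359232000

Answer: 1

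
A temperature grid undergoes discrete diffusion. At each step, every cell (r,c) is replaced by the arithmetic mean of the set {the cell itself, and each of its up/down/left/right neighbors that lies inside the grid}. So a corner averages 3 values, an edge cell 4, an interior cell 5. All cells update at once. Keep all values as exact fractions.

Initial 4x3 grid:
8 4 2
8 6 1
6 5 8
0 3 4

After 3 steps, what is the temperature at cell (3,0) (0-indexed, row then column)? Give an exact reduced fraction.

Answer: 3077/720

Derivation:
Step 1: cell (3,0) = 3
Step 2: cell (3,0) = 43/12
Step 3: cell (3,0) = 3077/720
Full grid after step 3:
  12043/2160 3017/600 9023/2160
  40399/7200 4867/1000 32399/7200
  3801/800 4787/1000 3501/800
  3077/720 1643/400 3157/720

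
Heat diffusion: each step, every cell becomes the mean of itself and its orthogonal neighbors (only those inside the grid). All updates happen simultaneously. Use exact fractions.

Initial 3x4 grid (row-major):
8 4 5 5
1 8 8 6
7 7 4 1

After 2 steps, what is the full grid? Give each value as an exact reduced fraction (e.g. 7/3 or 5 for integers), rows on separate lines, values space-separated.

After step 1:
  13/3 25/4 11/2 16/3
  6 28/5 31/5 5
  5 13/2 5 11/3
After step 2:
  199/36 1301/240 1397/240 95/18
  157/30 611/100 273/50 101/20
  35/6 221/40 641/120 41/9

Answer: 199/36 1301/240 1397/240 95/18
157/30 611/100 273/50 101/20
35/6 221/40 641/120 41/9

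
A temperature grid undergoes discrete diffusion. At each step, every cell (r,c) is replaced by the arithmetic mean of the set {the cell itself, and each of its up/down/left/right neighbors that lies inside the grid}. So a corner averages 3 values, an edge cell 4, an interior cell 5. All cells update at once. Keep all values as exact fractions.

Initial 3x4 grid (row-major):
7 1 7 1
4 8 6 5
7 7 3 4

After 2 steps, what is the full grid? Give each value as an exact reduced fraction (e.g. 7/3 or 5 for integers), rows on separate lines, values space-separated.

Answer: 65/12 187/40 589/120 145/36
217/40 59/10 19/4 68/15
25/4 449/80 421/80 13/3

Derivation:
After step 1:
  4 23/4 15/4 13/3
  13/2 26/5 29/5 4
  6 25/4 5 4
After step 2:
  65/12 187/40 589/120 145/36
  217/40 59/10 19/4 68/15
  25/4 449/80 421/80 13/3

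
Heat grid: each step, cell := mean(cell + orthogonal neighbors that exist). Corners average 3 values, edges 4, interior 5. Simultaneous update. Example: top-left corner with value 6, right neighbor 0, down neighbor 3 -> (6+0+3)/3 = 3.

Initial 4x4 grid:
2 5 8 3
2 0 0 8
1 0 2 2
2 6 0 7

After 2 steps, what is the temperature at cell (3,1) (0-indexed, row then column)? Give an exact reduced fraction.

Step 1: cell (3,1) = 2
Step 2: cell (3,1) = 211/80
Full grid after step 2:
  8/3 243/80 1061/240 163/36
  69/40 59/25 261/100 269/60
  73/40 29/20 147/50 59/20
  25/12 211/80 191/80 23/6

Answer: 211/80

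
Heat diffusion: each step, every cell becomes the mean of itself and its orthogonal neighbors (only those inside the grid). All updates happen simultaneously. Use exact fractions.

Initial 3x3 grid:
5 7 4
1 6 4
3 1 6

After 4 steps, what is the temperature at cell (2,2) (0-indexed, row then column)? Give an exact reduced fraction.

Answer: 66217/16200

Derivation:
Step 1: cell (2,2) = 11/3
Step 2: cell (2,2) = 38/9
Step 3: cell (2,2) = 2137/540
Step 4: cell (2,2) = 66217/16200
Full grid after step 4:
  550711/129600 1904431/432000 100531/21600
  1105079/288000 1503569/360000 116441/27000
  470861/129600 810653/216000 66217/16200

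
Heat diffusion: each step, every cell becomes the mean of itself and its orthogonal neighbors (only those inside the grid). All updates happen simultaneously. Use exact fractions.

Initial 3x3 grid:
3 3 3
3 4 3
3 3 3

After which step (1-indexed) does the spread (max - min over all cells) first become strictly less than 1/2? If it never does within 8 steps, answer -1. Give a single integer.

Step 1: max=13/4, min=3, spread=1/4
  -> spread < 1/2 first at step 1
Step 2: max=81/25, min=249/80, spread=51/400
Step 3: max=15223/4800, min=1127/360, spread=589/14400
Step 4: max=94943/30000, min=905081/288000, spread=31859/1440000
Step 5: max=54531607/17280000, min=5664721/1800000, spread=751427/86400000
Step 6: max=340634687/108000000, min=3265463129/1036800000, spread=23149331/5184000000
Step 7: max=196106654263/62208000000, min=20414931889/6480000000, spread=616540643/311040000000
Step 8: max=1225512453983/388800000000, min=11761372008761/3732480000000, spread=17737747379/18662400000000

Answer: 1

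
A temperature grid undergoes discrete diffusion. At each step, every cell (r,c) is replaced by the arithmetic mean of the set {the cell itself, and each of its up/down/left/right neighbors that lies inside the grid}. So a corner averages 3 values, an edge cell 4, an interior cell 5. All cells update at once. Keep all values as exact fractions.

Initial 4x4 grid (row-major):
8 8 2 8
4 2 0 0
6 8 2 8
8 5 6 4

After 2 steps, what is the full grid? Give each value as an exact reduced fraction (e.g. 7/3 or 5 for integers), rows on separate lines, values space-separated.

After step 1:
  20/3 5 9/2 10/3
  5 22/5 6/5 4
  13/2 23/5 24/5 7/2
  19/3 27/4 17/4 6
After step 2:
  50/9 617/120 421/120 71/18
  677/120 101/25 189/50 361/120
  673/120 541/100 367/100 183/40
  235/36 329/60 109/20 55/12

Answer: 50/9 617/120 421/120 71/18
677/120 101/25 189/50 361/120
673/120 541/100 367/100 183/40
235/36 329/60 109/20 55/12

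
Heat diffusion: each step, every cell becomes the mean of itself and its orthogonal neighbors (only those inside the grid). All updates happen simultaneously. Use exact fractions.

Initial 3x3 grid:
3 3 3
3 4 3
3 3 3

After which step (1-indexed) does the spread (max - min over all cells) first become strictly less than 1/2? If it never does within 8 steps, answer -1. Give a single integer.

Answer: 1

Derivation:
Step 1: max=13/4, min=3, spread=1/4
  -> spread < 1/2 first at step 1
Step 2: max=81/25, min=249/80, spread=51/400
Step 3: max=15223/4800, min=1127/360, spread=589/14400
Step 4: max=94943/30000, min=905081/288000, spread=31859/1440000
Step 5: max=54531607/17280000, min=5664721/1800000, spread=751427/86400000
Step 6: max=340634687/108000000, min=3265463129/1036800000, spread=23149331/5184000000
Step 7: max=196106654263/62208000000, min=20414931889/6480000000, spread=616540643/311040000000
Step 8: max=1225512453983/388800000000, min=11761372008761/3732480000000, spread=17737747379/18662400000000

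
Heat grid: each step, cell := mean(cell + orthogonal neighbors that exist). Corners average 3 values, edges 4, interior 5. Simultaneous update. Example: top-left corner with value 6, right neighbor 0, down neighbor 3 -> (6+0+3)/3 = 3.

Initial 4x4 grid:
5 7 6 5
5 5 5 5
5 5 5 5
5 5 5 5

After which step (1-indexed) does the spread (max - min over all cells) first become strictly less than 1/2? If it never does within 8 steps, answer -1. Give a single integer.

Answer: 3

Derivation:
Step 1: max=23/4, min=5, spread=3/4
Step 2: max=677/120, min=5, spread=77/120
Step 3: max=19703/3600, min=5, spread=1703/3600
  -> spread < 1/2 first at step 3
Step 4: max=585473/108000, min=1129/225, spread=43553/108000
Step 5: max=17383481/3240000, min=907313/180000, spread=1051847/3240000
Step 6: max=518542877/97200000, min=2732231/540000, spread=26741297/97200000
Step 7: max=4642670237/874800000, min=274185169/54000000, spread=62772031/273375000
Step 8: max=462519045593/87480000000, min=12379042891/2430000000, spread=16873501517/87480000000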